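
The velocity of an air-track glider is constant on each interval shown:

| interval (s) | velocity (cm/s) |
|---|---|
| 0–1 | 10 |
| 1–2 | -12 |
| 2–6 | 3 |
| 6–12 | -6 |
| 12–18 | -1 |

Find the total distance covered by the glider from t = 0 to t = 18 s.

Distance (not displacement) is the total path length: add the absolute areas under v-t.
0–1 s: |10| × 1 = 10 cm
1–2 s: |-12| × 1 = 12 cm
2–6 s: |3| × 4 = 12 cm
6–12 s: |-6| × 6 = 36 cm
12–18 s: |-1| × 6 = 6 cm
Total distance = 76 cm

76 cm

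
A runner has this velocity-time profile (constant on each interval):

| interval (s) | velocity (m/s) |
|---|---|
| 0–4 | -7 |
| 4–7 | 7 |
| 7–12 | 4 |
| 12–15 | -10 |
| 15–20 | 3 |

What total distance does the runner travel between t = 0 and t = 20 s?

114 m

Distance (not displacement) is the total path length: add the absolute areas under v-t.
0–4 s: |-7| × 4 = 28 m
4–7 s: |7| × 3 = 21 m
7–12 s: |4| × 5 = 20 m
12–15 s: |-10| × 3 = 30 m
15–20 s: |3| × 5 = 15 m
Total distance = 114 m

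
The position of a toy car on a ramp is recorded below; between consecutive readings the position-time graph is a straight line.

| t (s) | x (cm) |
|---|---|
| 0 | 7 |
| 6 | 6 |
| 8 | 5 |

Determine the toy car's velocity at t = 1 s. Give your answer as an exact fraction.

-1/6 cm/s

Velocity is the slope of the x-t graph on 0–6 s: (6 − 7)/(6 − 0) = -1/6 cm/s.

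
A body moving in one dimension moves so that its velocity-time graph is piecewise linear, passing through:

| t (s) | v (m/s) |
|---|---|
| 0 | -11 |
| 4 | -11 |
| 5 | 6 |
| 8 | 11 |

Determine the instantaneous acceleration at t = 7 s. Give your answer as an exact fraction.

5/3 m/s²

Acceleration is the slope of the v-t graph on 5–8 s: (11 − 6)/(8 − 5) = 5/3 m/s².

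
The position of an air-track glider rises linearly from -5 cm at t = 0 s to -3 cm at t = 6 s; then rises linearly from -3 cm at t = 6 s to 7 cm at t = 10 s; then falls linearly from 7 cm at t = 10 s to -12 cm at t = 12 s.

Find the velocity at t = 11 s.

Velocity is the slope of the x-t graph on 10–12 s: (-12 − 7)/(12 − 10) = -9.5 cm/s.

-9.5 cm/s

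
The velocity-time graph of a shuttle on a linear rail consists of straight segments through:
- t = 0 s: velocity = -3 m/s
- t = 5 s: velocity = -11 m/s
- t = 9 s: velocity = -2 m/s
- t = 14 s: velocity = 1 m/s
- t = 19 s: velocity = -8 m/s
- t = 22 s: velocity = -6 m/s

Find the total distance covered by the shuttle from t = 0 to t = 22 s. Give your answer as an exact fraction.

Total distance travelled is ∫|v| dt — sum the magnitudes of each area piece.
0–5 s: |½(-3 + -11)(5)| = 35 m
5–9 s: |½(-11 + -2)(4)| = 26 m
9–14 s: v = 0 at t = 37/3 s; triangle areas 10/3 + 5/6 = 25/6 m
14–19 s: v = 0 at t = 131/9 s; triangle areas 5/18 + 160/9 = 325/18 m
19–22 s: |½(-8 + -6)(3)| = 21 m
Total distance = 938/9 m

938/9 m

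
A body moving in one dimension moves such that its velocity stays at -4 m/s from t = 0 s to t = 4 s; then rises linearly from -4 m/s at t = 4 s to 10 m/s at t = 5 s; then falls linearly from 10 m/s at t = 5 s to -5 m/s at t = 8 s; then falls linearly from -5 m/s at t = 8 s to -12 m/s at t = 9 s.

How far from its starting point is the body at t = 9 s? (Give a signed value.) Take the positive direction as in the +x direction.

Net displacement equals the area under the velocity-time graph (areas below the axis count negative).
0–4 s: -4 × 4 = -16 m
4–5 s: ½(-4 + 10)(1) = 3 m
5–8 s: ½(10 + -5)(3) = 7.5 m
8–9 s: ½(-5 + -12)(1) = -8.5 m
Net displacement = -14 m

-14 m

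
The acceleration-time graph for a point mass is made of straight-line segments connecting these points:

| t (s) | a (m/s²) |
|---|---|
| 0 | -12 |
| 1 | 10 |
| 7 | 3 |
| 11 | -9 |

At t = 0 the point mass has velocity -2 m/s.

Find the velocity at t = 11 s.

24 m/s

Δv equals the area under the a-t graph; then v = v₀ + Δv.
0–1 s: ½(-12 + 10)(1) = -1 m/s
1–7 s: ½(10 + 3)(6) = 39 m/s
7–11 s: ½(3 + -9)(4) = -12 m/s
Δv = 26 m/s, so v(11) = -2 + (26) = 24 m/s.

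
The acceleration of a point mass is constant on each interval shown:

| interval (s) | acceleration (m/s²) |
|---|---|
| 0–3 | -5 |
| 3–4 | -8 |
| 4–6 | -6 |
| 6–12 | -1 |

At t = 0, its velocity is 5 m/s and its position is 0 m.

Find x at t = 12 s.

On each constant-a segment, Δv = aΔt and Δx = v₀Δt + ½aΔt²; chain segment to segment.
0–3 s: v starts 5 m/s; Δx = 5·3 + ½·-5·3² = -7.5 m; v ends -10 m/s.
3–4 s: v starts -10 m/s; Δx = -10·1 + ½·-8·1² = -14 m; v ends -18 m/s.
4–6 s: v starts -18 m/s; Δx = -18·2 + ½·-6·2² = -48 m; v ends -30 m/s.
6–12 s: v starts -30 m/s; Δx = -30·6 + ½·-1·6² = -198 m; v ends -36 m/s.
x(12) = 0 + Σ Δx = -267.5 m.

-267.5 m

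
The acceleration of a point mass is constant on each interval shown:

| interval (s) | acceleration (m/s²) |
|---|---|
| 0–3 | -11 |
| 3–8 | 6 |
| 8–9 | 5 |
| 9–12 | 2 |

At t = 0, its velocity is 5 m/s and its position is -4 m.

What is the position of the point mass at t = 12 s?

On each constant-a segment, Δv = aΔt and Δx = v₀Δt + ½aΔt²; chain segment to segment.
0–3 s: v starts 5 m/s; Δx = 5·3 + ½·-11·3² = -34.5 m; v ends -28 m/s.
3–8 s: v starts -28 m/s; Δx = -28·5 + ½·6·5² = -65 m; v ends 2 m/s.
8–9 s: v starts 2 m/s; Δx = 2·1 + ½·5·1² = 4.5 m; v ends 7 m/s.
9–12 s: v starts 7 m/s; Δx = 7·3 + ½·2·3² = 30 m; v ends 13 m/s.
x(12) = -4 + Σ Δx = -69 m.

-69 m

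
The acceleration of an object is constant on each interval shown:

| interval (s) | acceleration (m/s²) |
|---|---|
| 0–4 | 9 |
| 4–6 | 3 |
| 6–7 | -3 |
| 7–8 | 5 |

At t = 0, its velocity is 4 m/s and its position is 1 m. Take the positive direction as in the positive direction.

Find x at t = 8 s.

265 m

On each constant-a segment, Δv = aΔt and Δx = v₀Δt + ½aΔt²; chain segment to segment.
0–4 s: v starts 4 m/s; Δx = 4·4 + ½·9·4² = 88 m; v ends 40 m/s.
4–6 s: v starts 40 m/s; Δx = 40·2 + ½·3·2² = 86 m; v ends 46 m/s.
6–7 s: v starts 46 m/s; Δx = 46·1 + ½·-3·1² = 44.5 m; v ends 43 m/s.
7–8 s: v starts 43 m/s; Δx = 43·1 + ½·5·1² = 45.5 m; v ends 48 m/s.
x(8) = 1 + Σ Δx = 265 m.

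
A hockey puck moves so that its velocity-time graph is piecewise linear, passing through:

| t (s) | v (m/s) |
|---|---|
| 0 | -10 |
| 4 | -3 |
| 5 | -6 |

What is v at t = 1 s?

-8.25 m/s

On 0–4 s the graph is linear from -10 to -3 m/s: v(1) = -10 + (-3 − -10)·(1 − 0)/(4 − 0) = -8.25 m/s.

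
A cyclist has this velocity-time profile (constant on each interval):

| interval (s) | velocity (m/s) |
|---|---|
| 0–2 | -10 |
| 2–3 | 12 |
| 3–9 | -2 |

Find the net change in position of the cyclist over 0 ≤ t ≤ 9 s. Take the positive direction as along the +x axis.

Net displacement equals the area under the velocity-time graph (areas below the axis count negative).
0–2 s: -10 × 2 = -20 m
2–3 s: 12 × 1 = 12 m
3–9 s: -2 × 6 = -12 m
Net displacement = -20 m

-20 m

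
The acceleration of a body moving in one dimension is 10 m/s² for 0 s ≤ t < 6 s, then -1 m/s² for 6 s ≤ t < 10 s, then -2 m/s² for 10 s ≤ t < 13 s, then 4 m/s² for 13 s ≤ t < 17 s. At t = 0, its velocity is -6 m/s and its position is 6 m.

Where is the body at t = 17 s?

On each constant-a segment, Δv = aΔt and Δx = v₀Δt + ½aΔt²; chain segment to segment.
0–6 s: v starts -6 m/s; Δx = -6·6 + ½·10·6² = 144 m; v ends 54 m/s.
6–10 s: v starts 54 m/s; Δx = 54·4 + ½·-1·4² = 208 m; v ends 50 m/s.
10–13 s: v starts 50 m/s; Δx = 50·3 + ½·-2·3² = 141 m; v ends 44 m/s.
13–17 s: v starts 44 m/s; Δx = 44·4 + ½·4·4² = 208 m; v ends 60 m/s.
x(17) = 6 + Σ Δx = 707 m.

707 m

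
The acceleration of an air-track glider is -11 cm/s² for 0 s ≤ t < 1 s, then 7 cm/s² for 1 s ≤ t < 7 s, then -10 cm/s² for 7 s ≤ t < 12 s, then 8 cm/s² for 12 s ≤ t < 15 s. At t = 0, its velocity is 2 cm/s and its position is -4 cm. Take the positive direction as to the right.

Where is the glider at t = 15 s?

On each constant-a segment, Δv = aΔt and Δx = v₀Δt + ½aΔt²; chain segment to segment.
0–1 s: v starts 2 cm/s; Δx = 2·1 + ½·-11·1² = -3.5 cm; v ends -9 cm/s.
1–7 s: v starts -9 cm/s; Δx = -9·6 + ½·7·6² = 72 cm; v ends 33 cm/s.
7–12 s: v starts 33 cm/s; Δx = 33·5 + ½·-10·5² = 40 cm; v ends -17 cm/s.
12–15 s: v starts -17 cm/s; Δx = -17·3 + ½·8·3² = -15 cm; v ends 7 cm/s.
x(15) = -4 + Σ Δx = 89.5 cm.

89.5 cm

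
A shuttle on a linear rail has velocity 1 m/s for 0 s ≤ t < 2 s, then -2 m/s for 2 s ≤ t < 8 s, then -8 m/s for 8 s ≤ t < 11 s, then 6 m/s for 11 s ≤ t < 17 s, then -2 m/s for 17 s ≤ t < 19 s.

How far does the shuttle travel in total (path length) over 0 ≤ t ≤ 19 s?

78 m

Total distance travelled is ∫|v| dt — sum the magnitudes of each area piece.
0–2 s: |1| × 2 = 2 m
2–8 s: |-2| × 6 = 12 m
8–11 s: |-8| × 3 = 24 m
11–17 s: |6| × 6 = 36 m
17–19 s: |-2| × 2 = 4 m
Total distance = 78 m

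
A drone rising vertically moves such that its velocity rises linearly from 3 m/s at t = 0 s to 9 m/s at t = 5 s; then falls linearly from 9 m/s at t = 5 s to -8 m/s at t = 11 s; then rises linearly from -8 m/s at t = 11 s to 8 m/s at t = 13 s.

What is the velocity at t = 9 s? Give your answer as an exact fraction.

-7/3 m/s

On 5–11 s the graph is linear from 9 to -8 m/s: v(9) = 9 + (-8 − 9)·(9 − 5)/(11 − 5) = -7/3 m/s.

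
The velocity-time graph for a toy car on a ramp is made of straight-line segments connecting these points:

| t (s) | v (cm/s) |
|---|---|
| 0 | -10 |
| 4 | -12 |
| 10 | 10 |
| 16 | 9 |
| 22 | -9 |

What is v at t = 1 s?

-10.5 cm/s

On 0–4 s the graph is linear from -10 to -12 cm/s: v(1) = -10 + (-12 − -10)·(1 − 0)/(4 − 0) = -10.5 cm/s.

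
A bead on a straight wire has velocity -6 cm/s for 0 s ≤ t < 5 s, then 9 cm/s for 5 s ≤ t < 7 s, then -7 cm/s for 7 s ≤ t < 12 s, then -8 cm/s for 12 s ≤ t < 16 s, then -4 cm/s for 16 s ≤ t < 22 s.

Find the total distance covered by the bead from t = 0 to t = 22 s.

139 cm

Total distance travelled is ∫|v| dt — sum the magnitudes of each area piece.
0–5 s: |-6| × 5 = 30 cm
5–7 s: |9| × 2 = 18 cm
7–12 s: |-7| × 5 = 35 cm
12–16 s: |-8| × 4 = 32 cm
16–22 s: |-4| × 6 = 24 cm
Total distance = 139 cm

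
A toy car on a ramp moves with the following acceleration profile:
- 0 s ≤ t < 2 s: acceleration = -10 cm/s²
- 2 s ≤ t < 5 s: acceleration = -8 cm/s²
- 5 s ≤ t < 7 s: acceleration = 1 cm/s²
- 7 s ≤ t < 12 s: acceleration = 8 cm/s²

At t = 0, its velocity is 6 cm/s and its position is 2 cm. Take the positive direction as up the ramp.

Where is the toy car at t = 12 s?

-238 cm

On each constant-a segment, Δv = aΔt and Δx = v₀Δt + ½aΔt²; chain segment to segment.
0–2 s: v starts 6 cm/s; Δx = 6·2 + ½·-10·2² = -8 cm; v ends -14 cm/s.
2–5 s: v starts -14 cm/s; Δx = -14·3 + ½·-8·3² = -78 cm; v ends -38 cm/s.
5–7 s: v starts -38 cm/s; Δx = -38·2 + ½·1·2² = -74 cm; v ends -36 cm/s.
7–12 s: v starts -36 cm/s; Δx = -36·5 + ½·8·5² = -80 cm; v ends 4 cm/s.
x(12) = 2 + Σ Δx = -238 cm.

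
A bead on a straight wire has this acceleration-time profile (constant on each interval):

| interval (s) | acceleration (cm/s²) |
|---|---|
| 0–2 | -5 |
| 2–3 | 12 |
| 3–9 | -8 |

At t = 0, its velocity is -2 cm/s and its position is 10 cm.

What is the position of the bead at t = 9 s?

-154 cm

On each constant-a segment, Δv = aΔt and Δx = v₀Δt + ½aΔt²; chain segment to segment.
0–2 s: v starts -2 cm/s; Δx = -2·2 + ½·-5·2² = -14 cm; v ends -12 cm/s.
2–3 s: v starts -12 cm/s; Δx = -12·1 + ½·12·1² = -6 cm; v ends 0 cm/s.
3–9 s: v starts 0 cm/s; Δx = 0·6 + ½·-8·6² = -144 cm; v ends -48 cm/s.
x(9) = 10 + Σ Δx = -154 cm.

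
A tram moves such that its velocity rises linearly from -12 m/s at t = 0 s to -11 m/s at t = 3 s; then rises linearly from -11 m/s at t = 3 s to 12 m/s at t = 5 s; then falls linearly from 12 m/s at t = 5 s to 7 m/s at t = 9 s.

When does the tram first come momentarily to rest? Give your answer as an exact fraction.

t = 91/23 s

v changes sign on 3–5 s (from -11 to 12); the graph is linear there, so v = 0 at t = 3 + (11)·(5 − 3)/(12 − -11) = 91/23 s.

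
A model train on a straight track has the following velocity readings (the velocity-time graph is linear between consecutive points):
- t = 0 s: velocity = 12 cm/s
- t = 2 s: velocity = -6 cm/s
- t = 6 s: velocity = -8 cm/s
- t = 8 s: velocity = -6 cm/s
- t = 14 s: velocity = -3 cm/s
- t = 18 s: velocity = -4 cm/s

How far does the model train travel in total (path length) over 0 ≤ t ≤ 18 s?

93 cm

Distance (not displacement) is the total path length: add the absolute areas under v-t.
0–2 s: v = 0 at t = 4/3 s; triangle areas 8 + 2 = 10 cm
2–6 s: |½(-6 + -8)(4)| = 28 cm
6–8 s: |½(-8 + -6)(2)| = 14 cm
8–14 s: |½(-6 + -3)(6)| = 27 cm
14–18 s: |½(-3 + -4)(4)| = 14 cm
Total distance = 93 cm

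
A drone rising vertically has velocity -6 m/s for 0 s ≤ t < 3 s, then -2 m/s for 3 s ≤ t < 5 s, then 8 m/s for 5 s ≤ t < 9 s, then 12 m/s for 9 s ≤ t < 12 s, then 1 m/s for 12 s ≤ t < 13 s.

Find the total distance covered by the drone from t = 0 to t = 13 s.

91 m

Total distance travelled is ∫|v| dt — sum the magnitudes of each area piece.
0–3 s: |-6| × 3 = 18 m
3–5 s: |-2| × 2 = 4 m
5–9 s: |8| × 4 = 32 m
9–12 s: |12| × 3 = 36 m
12–13 s: |1| × 1 = 1 m
Total distance = 91 m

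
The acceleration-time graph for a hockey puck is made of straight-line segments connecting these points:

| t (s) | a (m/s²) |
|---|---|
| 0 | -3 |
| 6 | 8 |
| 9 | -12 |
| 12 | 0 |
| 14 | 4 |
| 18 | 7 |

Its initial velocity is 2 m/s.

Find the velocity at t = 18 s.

Δv equals the area under the a-t graph; then v = v₀ + Δv.
0–6 s: ½(-3 + 8)(6) = 15 m/s
6–9 s: ½(8 + -12)(3) = -6 m/s
9–12 s: ½(-12 + 0)(3) = -18 m/s
12–14 s: ½(0 + 4)(2) = 4 m/s
14–18 s: ½(4 + 7)(4) = 22 m/s
Δv = 17 m/s, so v(18) = 2 + (17) = 19 m/s.

19 m/s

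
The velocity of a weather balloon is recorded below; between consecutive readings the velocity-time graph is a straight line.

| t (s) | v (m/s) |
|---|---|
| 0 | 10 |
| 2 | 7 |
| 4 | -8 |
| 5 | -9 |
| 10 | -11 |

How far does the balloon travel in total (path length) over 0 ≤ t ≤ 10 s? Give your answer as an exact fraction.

Total distance travelled is ∫|v| dt — sum the magnitudes of each area piece.
0–2 s: |½(10 + 7)(2)| = 17 m
2–4 s: v = 0 at t = 44/15 s; triangle areas 49/15 + 64/15 = 113/15 m
4–5 s: |½(-8 + -9)(1)| = 8.5 m
5–10 s: |½(-9 + -11)(5)| = 50 m
Total distance = 2491/30 m

2491/30 m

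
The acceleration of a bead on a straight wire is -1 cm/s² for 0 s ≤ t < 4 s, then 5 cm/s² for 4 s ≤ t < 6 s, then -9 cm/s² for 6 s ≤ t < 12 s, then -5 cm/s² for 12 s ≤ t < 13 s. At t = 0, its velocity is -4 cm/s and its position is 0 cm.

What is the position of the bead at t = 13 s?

On each constant-a segment, Δv = aΔt and Δx = v₀Δt + ½aΔt²; chain segment to segment.
0–4 s: v starts -4 cm/s; Δx = -4·4 + ½·-1·4² = -24 cm; v ends -8 cm/s.
4–6 s: v starts -8 cm/s; Δx = -8·2 + ½·5·2² = -6 cm; v ends 2 cm/s.
6–12 s: v starts 2 cm/s; Δx = 2·6 + ½·-9·6² = -150 cm; v ends -52 cm/s.
12–13 s: v starts -52 cm/s; Δx = -52·1 + ½·-5·1² = -54.5 cm; v ends -57 cm/s.
x(13) = 0 + Σ Δx = -234.5 cm.

-234.5 cm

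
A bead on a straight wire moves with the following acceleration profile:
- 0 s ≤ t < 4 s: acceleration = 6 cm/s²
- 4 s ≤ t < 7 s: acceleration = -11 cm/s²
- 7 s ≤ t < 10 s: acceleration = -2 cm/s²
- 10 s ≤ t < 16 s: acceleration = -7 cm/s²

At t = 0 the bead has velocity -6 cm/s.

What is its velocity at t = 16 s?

-63 cm/s

Δv equals the area under the a-t graph; then v = v₀ + Δv.
0–4 s: 6 × 4 = 24 cm/s
4–7 s: -11 × 3 = -33 cm/s
7–10 s: -2 × 3 = -6 cm/s
10–16 s: -7 × 6 = -42 cm/s
Δv = -57 cm/s, so v(16) = -6 + (-57) = -63 cm/s.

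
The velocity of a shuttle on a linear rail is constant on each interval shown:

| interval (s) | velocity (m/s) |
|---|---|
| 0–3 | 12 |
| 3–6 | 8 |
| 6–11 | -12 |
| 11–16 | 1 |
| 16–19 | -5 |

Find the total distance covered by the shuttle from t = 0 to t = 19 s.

140 m

Total distance travelled is ∫|v| dt — sum the magnitudes of each area piece.
0–3 s: |12| × 3 = 36 m
3–6 s: |8| × 3 = 24 m
6–11 s: |-12| × 5 = 60 m
11–16 s: |1| × 5 = 5 m
16–19 s: |-5| × 3 = 15 m
Total distance = 140 m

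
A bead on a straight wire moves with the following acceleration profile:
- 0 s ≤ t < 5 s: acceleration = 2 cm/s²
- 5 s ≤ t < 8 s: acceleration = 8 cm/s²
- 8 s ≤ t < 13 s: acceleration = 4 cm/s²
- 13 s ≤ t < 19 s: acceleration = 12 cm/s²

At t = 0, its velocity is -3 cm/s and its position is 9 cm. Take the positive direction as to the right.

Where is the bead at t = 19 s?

803 cm

On each constant-a segment, Δv = aΔt and Δx = v₀Δt + ½aΔt²; chain segment to segment.
0–5 s: v starts -3 cm/s; Δx = -3·5 + ½·2·5² = 10 cm; v ends 7 cm/s.
5–8 s: v starts 7 cm/s; Δx = 7·3 + ½·8·3² = 57 cm; v ends 31 cm/s.
8–13 s: v starts 31 cm/s; Δx = 31·5 + ½·4·5² = 205 cm; v ends 51 cm/s.
13–19 s: v starts 51 cm/s; Δx = 51·6 + ½·12·6² = 522 cm; v ends 123 cm/s.
x(19) = 9 + Σ Δx = 803 cm.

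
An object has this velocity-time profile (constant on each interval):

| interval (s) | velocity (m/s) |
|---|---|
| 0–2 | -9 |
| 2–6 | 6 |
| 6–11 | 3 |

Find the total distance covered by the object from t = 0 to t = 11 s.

57 m

Total distance travelled is ∫|v| dt — sum the magnitudes of each area piece.
0–2 s: |-9| × 2 = 18 m
2–6 s: |6| × 4 = 24 m
6–11 s: |3| × 5 = 15 m
Total distance = 57 m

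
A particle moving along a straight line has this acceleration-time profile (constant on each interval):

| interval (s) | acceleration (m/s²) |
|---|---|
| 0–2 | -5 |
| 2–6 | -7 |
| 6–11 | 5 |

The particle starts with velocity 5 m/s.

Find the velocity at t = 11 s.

Δv equals the area under the a-t graph; then v = v₀ + Δv.
0–2 s: -5 × 2 = -10 m/s
2–6 s: -7 × 4 = -28 m/s
6–11 s: 5 × 5 = 25 m/s
Δv = -13 m/s, so v(11) = 5 + (-13) = -8 m/s.

-8 m/s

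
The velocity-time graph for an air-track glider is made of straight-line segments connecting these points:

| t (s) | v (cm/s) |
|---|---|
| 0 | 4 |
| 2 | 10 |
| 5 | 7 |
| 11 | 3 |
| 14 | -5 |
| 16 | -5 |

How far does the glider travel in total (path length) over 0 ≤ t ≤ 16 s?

85.875 cm

Distance (not displacement) is the total path length: add the absolute areas under v-t.
0–2 s: |½(4 + 10)(2)| = 14 cm
2–5 s: |½(10 + 7)(3)| = 25.5 cm
5–11 s: |½(7 + 3)(6)| = 30 cm
11–14 s: v = 0 at t = 12.125 s; triangle areas 1.6875 + 4.6875 = 6.375 cm
14–16 s: |-5| × 2 = 10 cm
Total distance = 85.875 cm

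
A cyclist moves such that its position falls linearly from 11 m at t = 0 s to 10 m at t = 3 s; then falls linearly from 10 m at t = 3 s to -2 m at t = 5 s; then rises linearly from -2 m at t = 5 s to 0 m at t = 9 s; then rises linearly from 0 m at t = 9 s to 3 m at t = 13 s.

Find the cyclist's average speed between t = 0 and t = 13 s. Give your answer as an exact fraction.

Average speed = (total path length)/(elapsed time); on a piecewise-linear x-t graph the path length is Σ|Δx|.
0–3 s: |Δx| = |10 − 11| = 1 m
3–5 s: |Δx| = |-2 − 10| = 12 m
5–9 s: |Δx| = |0 − -2| = 2 m
9–13 s: |Δx| = |3 − 0| = 3 m
Total path = 18 m; average speed = 18/13 = 18/13 m/s.

18/13 m/s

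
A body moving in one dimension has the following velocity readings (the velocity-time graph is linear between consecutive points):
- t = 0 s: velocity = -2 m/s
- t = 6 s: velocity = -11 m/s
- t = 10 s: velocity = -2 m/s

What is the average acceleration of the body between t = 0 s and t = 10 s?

0 m/s²

Average acceleration = Δv/Δt = (-2 − -2)/(10 − 0) = 0 m/s².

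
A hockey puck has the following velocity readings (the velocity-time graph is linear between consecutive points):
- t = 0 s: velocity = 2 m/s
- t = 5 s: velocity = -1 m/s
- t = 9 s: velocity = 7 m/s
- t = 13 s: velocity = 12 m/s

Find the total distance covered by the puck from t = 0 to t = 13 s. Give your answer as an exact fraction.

164/3 m

Distance (not displacement) is the total path length: add the absolute areas under v-t.
0–5 s: v = 0 at t = 10/3 s; triangle areas 10/3 + 5/6 = 25/6 m
5–9 s: v = 0 at t = 5.5 s; triangle areas 0.25 + 12.25 = 12.5 m
9–13 s: |½(7 + 12)(4)| = 38 m
Total distance = 164/3 m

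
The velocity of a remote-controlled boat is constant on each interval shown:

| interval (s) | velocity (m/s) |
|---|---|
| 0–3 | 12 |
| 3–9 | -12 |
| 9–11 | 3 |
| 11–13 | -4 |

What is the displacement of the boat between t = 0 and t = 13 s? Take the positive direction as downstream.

Net displacement equals the area under the velocity-time graph (areas below the axis count negative).
0–3 s: 12 × 3 = 36 m
3–9 s: -12 × 6 = -72 m
9–11 s: 3 × 2 = 6 m
11–13 s: -4 × 2 = -8 m
Net displacement = -38 m

-38 m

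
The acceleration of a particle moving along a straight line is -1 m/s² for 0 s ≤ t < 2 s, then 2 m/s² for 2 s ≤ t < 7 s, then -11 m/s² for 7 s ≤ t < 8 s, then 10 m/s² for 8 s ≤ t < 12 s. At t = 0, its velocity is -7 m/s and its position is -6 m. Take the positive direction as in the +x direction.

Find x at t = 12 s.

-6.5 m

On each constant-a segment, Δv = aΔt and Δx = v₀Δt + ½aΔt²; chain segment to segment.
0–2 s: v starts -7 m/s; Δx = -7·2 + ½·-1·2² = -16 m; v ends -9 m/s.
2–7 s: v starts -9 m/s; Δx = -9·5 + ½·2·5² = -20 m; v ends 1 m/s.
7–8 s: v starts 1 m/s; Δx = 1·1 + ½·-11·1² = -4.5 m; v ends -10 m/s.
8–12 s: v starts -10 m/s; Δx = -10·4 + ½·10·4² = 40 m; v ends 30 m/s.
x(12) = -6 + Σ Δx = -6.5 m.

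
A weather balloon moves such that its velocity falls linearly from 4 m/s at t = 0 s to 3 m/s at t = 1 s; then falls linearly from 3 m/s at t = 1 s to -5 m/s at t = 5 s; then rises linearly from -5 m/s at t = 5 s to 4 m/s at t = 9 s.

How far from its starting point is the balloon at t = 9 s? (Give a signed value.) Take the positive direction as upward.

Net displacement equals the area under the velocity-time graph (areas below the axis count negative).
0–1 s: ½(4 + 3)(1) = 3.5 m
1–5 s: ½(3 + -5)(4) = -4 m
5–9 s: ½(-5 + 4)(4) = -2 m
Net displacement = -2.5 m

-2.5 m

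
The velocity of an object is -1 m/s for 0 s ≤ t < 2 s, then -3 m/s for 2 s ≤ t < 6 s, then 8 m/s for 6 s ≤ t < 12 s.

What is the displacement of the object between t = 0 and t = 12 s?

34 m

Net displacement equals the area under the velocity-time graph (areas below the axis count negative).
0–2 s: -1 × 2 = -2 m
2–6 s: -3 × 4 = -12 m
6–12 s: 8 × 6 = 48 m
Net displacement = 34 m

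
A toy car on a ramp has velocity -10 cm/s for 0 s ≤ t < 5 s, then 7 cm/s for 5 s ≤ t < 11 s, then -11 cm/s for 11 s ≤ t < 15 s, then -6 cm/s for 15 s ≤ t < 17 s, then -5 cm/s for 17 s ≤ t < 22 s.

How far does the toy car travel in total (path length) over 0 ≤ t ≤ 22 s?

173 cm

Total distance travelled is ∫|v| dt — sum the magnitudes of each area piece.
0–5 s: |-10| × 5 = 50 cm
5–11 s: |7| × 6 = 42 cm
11–15 s: |-11| × 4 = 44 cm
15–17 s: |-6| × 2 = 12 cm
17–22 s: |-5| × 5 = 25 cm
Total distance = 173 cm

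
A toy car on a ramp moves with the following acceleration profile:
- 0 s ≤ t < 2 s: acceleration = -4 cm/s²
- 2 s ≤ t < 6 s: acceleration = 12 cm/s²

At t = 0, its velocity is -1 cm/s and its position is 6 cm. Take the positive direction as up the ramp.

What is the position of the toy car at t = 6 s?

On each constant-a segment, Δv = aΔt and Δx = v₀Δt + ½aΔt²; chain segment to segment.
0–2 s: v starts -1 cm/s; Δx = -1·2 + ½·-4·2² = -10 cm; v ends -9 cm/s.
2–6 s: v starts -9 cm/s; Δx = -9·4 + ½·12·4² = 60 cm; v ends 39 cm/s.
x(6) = 6 + Σ Δx = 56 cm.

56 cm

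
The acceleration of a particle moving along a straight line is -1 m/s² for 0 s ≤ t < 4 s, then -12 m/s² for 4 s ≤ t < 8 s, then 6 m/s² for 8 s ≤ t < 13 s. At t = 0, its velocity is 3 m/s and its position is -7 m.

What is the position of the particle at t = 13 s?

-273 m

On each constant-a segment, Δv = aΔt and Δx = v₀Δt + ½aΔt²; chain segment to segment.
0–4 s: v starts 3 m/s; Δx = 3·4 + ½·-1·4² = 4 m; v ends -1 m/s.
4–8 s: v starts -1 m/s; Δx = -1·4 + ½·-12·4² = -100 m; v ends -49 m/s.
8–13 s: v starts -49 m/s; Δx = -49·5 + ½·6·5² = -170 m; v ends -19 m/s.
x(13) = -7 + Σ Δx = -273 m.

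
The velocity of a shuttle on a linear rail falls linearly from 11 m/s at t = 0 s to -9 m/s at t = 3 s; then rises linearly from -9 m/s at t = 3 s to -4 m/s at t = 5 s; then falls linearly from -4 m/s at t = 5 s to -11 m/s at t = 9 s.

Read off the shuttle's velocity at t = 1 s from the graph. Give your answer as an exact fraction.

13/3 m/s

On 0–3 s the graph is linear from 11 to -9 m/s: v(1) = 11 + (-9 − 11)·(1 − 0)/(3 − 0) = 13/3 m/s.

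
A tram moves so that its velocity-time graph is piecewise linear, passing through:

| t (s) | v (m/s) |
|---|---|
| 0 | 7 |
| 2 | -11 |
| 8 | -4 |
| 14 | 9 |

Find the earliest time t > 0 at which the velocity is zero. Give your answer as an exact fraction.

v changes sign on 0–2 s (from 7 to -11); the graph is linear there, so v = 0 at t = 0 + (-7)·(2 − 0)/(-11 − 7) = 7/9 s.

t = 7/9 s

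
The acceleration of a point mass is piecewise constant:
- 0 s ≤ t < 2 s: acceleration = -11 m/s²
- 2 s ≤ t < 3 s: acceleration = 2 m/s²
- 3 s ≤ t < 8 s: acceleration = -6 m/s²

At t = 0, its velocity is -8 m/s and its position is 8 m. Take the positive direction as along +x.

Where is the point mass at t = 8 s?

On each constant-a segment, Δv = aΔt and Δx = v₀Δt + ½aΔt²; chain segment to segment.
0–2 s: v starts -8 m/s; Δx = -8·2 + ½·-11·2² = -38 m; v ends -30 m/s.
2–3 s: v starts -30 m/s; Δx = -30·1 + ½·2·1² = -29 m; v ends -28 m/s.
3–8 s: v starts -28 m/s; Δx = -28·5 + ½·-6·5² = -215 m; v ends -58 m/s.
x(8) = 8 + Σ Δx = -274 m.

-274 m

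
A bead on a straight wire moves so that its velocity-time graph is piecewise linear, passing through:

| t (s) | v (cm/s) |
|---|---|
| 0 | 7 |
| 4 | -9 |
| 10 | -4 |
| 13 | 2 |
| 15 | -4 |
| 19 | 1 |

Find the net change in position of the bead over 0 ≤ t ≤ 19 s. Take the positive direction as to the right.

-54 cm

Net displacement equals the area under the velocity-time graph (areas below the axis count negative).
0–4 s: ½(7 + -9)(4) = -4 cm
4–10 s: ½(-9 + -4)(6) = -39 cm
10–13 s: ½(-4 + 2)(3) = -3 cm
13–15 s: ½(2 + -4)(2) = -2 cm
15–19 s: ½(-4 + 1)(4) = -6 cm
Net displacement = -54 cm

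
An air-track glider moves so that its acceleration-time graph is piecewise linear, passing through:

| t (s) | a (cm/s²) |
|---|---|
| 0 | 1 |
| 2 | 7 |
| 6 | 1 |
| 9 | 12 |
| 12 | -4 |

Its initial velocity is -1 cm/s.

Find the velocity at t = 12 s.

Δv equals the area under the a-t graph; then v = v₀ + Δv.
0–2 s: ½(1 + 7)(2) = 8 cm/s
2–6 s: ½(7 + 1)(4) = 16 cm/s
6–9 s: ½(1 + 12)(3) = 19.5 cm/s
9–12 s: ½(12 + -4)(3) = 12 cm/s
Δv = 55.5 cm/s, so v(12) = -1 + (55.5) = 54.5 cm/s.

54.5 cm/s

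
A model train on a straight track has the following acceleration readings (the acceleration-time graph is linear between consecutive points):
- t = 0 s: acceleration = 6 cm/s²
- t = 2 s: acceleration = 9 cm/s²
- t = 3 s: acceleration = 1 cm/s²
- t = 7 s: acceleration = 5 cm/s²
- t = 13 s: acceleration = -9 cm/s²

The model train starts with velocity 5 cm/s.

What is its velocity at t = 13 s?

Δv equals the area under the a-t graph; then v = v₀ + Δv.
0–2 s: ½(6 + 9)(2) = 15 cm/s
2–3 s: ½(9 + 1)(1) = 5 cm/s
3–7 s: ½(1 + 5)(4) = 12 cm/s
7–13 s: ½(5 + -9)(6) = -12 cm/s
Δv = 20 cm/s, so v(13) = 5 + (20) = 25 cm/s.

25 cm/s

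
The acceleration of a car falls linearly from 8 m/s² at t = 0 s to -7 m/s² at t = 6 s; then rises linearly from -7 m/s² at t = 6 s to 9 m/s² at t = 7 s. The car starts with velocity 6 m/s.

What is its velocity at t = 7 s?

Δv equals the area under the a-t graph; then v = v₀ + Δv.
0–6 s: ½(8 + -7)(6) = 3 m/s
6–7 s: ½(-7 + 9)(1) = 1 m/s
Δv = 4 m/s, so v(7) = 6 + (4) = 10 m/s.

10 m/s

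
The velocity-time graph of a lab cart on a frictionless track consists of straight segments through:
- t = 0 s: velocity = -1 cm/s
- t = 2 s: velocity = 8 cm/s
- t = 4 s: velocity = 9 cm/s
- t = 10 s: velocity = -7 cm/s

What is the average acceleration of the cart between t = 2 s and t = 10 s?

-1.875 cm/s²

Average acceleration = Δv/Δt = (-7 − 8)/(10 − 2) = -1.875 cm/s².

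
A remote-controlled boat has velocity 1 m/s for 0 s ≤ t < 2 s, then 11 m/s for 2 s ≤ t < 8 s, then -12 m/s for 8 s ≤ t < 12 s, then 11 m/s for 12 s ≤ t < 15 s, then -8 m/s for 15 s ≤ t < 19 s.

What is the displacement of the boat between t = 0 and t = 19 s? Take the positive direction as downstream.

Displacement is the signed area under the v-t curve.
0–2 s: 1 × 2 = 2 m
2–8 s: 11 × 6 = 66 m
8–12 s: -12 × 4 = -48 m
12–15 s: 11 × 3 = 33 m
15–19 s: -8 × 4 = -32 m
Net displacement = 21 m

21 m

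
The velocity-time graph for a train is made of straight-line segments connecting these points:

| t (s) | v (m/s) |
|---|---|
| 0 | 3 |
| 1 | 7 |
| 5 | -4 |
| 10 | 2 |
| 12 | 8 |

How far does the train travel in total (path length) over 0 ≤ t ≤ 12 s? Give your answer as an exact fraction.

Distance (not displacement) is the total path length: add the absolute areas under v-t.
0–1 s: |½(3 + 7)(1)| = 5 m
1–5 s: v = 0 at t = 39/11 s; triangle areas 98/11 + 32/11 = 130/11 m
5–10 s: v = 0 at t = 25/3 s; triangle areas 20/3 + 5/3 = 25/3 m
10–12 s: |½(2 + 8)(2)| = 10 m
Total distance = 1160/33 m

1160/33 m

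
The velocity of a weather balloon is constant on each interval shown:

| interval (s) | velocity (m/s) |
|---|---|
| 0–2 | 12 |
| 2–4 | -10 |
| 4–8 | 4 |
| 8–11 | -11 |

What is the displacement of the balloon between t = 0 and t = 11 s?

Net displacement equals the area under the velocity-time graph (areas below the axis count negative).
0–2 s: 12 × 2 = 24 m
2–4 s: -10 × 2 = -20 m
4–8 s: 4 × 4 = 16 m
8–11 s: -11 × 3 = -33 m
Net displacement = -13 m

-13 m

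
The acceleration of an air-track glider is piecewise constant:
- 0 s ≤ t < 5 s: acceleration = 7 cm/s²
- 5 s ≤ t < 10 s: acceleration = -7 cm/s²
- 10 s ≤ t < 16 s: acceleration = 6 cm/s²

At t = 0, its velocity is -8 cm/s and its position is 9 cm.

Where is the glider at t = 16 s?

On each constant-a segment, Δv = aΔt and Δx = v₀Δt + ½aΔt²; chain segment to segment.
0–5 s: v starts -8 cm/s; Δx = -8·5 + ½·7·5² = 47.5 cm; v ends 27 cm/s.
5–10 s: v starts 27 cm/s; Δx = 27·5 + ½·-7·5² = 47.5 cm; v ends -8 cm/s.
10–16 s: v starts -8 cm/s; Δx = -8·6 + ½·6·6² = 60 cm; v ends 28 cm/s.
x(16) = 9 + Σ Δx = 164 cm.

164 cm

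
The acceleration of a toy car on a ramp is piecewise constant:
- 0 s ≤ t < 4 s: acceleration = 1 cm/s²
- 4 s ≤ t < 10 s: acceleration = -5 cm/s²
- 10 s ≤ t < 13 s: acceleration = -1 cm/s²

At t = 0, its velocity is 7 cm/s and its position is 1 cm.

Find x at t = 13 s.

On each constant-a segment, Δv = aΔt and Δx = v₀Δt + ½aΔt²; chain segment to segment.
0–4 s: v starts 7 cm/s; Δx = 7·4 + ½·1·4² = 36 cm; v ends 11 cm/s.
4–10 s: v starts 11 cm/s; Δx = 11·6 + ½·-5·6² = -24 cm; v ends -19 cm/s.
10–13 s: v starts -19 cm/s; Δx = -19·3 + ½·-1·3² = -61.5 cm; v ends -22 cm/s.
x(13) = 1 + Σ Δx = -48.5 cm.

-48.5 cm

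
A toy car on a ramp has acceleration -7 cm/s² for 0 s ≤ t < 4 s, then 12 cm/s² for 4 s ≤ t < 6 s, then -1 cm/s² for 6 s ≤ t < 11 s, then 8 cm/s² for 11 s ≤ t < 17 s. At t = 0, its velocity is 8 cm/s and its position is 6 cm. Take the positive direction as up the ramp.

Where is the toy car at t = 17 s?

111.5 cm

On each constant-a segment, Δv = aΔt and Δx = v₀Δt + ½aΔt²; chain segment to segment.
0–4 s: v starts 8 cm/s; Δx = 8·4 + ½·-7·4² = -24 cm; v ends -20 cm/s.
4–6 s: v starts -20 cm/s; Δx = -20·2 + ½·12·2² = -16 cm; v ends 4 cm/s.
6–11 s: v starts 4 cm/s; Δx = 4·5 + ½·-1·5² = 7.5 cm; v ends -1 cm/s.
11–17 s: v starts -1 cm/s; Δx = -1·6 + ½·8·6² = 138 cm; v ends 47 cm/s.
x(17) = 6 + Σ Δx = 111.5 cm.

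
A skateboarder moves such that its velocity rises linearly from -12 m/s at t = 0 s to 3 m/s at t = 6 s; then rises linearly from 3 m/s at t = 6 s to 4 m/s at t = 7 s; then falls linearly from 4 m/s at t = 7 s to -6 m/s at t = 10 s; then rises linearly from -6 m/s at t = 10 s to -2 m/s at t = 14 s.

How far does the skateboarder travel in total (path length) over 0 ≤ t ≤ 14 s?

57.9 m

Distance (not displacement) is the total path length: add the absolute areas under v-t.
0–6 s: v = 0 at t = 4.8 s; triangle areas 28.8 + 1.8 = 30.6 m
6–7 s: |½(3 + 4)(1)| = 3.5 m
7–10 s: v = 0 at t = 8.2 s; triangle areas 2.4 + 5.4 = 7.8 m
10–14 s: |½(-6 + -2)(4)| = 16 m
Total distance = 57.9 m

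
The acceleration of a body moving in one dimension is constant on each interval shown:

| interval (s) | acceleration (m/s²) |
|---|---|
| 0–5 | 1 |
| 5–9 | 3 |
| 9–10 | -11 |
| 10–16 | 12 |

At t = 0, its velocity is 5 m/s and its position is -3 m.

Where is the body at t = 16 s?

On each constant-a segment, Δv = aΔt and Δx = v₀Δt + ½aΔt²; chain segment to segment.
0–5 s: v starts 5 m/s; Δx = 5·5 + ½·1·5² = 37.5 m; v ends 10 m/s.
5–9 s: v starts 10 m/s; Δx = 10·4 + ½·3·4² = 64 m; v ends 22 m/s.
9–10 s: v starts 22 m/s; Δx = 22·1 + ½·-11·1² = 16.5 m; v ends 11 m/s.
10–16 s: v starts 11 m/s; Δx = 11·6 + ½·12·6² = 282 m; v ends 83 m/s.
x(16) = -3 + Σ Δx = 397 m.

397 m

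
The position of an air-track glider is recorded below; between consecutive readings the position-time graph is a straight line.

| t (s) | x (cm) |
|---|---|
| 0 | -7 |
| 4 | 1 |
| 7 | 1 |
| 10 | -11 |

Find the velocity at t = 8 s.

Velocity is the slope of the x-t graph on 7–10 s: (-11 − 1)/(10 − 7) = -4 cm/s.

-4 cm/s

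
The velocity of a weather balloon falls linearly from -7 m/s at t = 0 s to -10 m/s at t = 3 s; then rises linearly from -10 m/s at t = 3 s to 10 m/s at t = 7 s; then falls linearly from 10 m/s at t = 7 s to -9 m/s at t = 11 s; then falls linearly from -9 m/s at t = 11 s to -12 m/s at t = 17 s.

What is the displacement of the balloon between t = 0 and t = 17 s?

-86.5 m

Displacement is the signed area under the v-t curve.
0–3 s: ½(-7 + -10)(3) = -25.5 m
3–7 s: ½(-10 + 10)(4) = 0 m
7–11 s: ½(10 + -9)(4) = 2 m
11–17 s: ½(-9 + -12)(6) = -63 m
Net displacement = -86.5 m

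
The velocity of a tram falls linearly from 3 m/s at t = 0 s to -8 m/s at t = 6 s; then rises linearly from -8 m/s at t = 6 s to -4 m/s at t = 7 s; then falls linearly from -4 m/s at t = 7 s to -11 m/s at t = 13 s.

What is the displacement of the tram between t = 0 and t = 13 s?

-66 m

Displacement is the signed area under the v-t curve.
0–6 s: ½(3 + -8)(6) = -15 m
6–7 s: ½(-8 + -4)(1) = -6 m
7–13 s: ½(-4 + -11)(6) = -45 m
Net displacement = -66 m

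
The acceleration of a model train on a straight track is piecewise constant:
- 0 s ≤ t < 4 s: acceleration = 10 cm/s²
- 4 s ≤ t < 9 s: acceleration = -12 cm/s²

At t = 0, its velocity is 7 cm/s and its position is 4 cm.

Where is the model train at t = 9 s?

197 cm

On each constant-a segment, Δv = aΔt and Δx = v₀Δt + ½aΔt²; chain segment to segment.
0–4 s: v starts 7 cm/s; Δx = 7·4 + ½·10·4² = 108 cm; v ends 47 cm/s.
4–9 s: v starts 47 cm/s; Δx = 47·5 + ½·-12·5² = 85 cm; v ends -13 cm/s.
x(9) = 4 + Σ Δx = 197 cm.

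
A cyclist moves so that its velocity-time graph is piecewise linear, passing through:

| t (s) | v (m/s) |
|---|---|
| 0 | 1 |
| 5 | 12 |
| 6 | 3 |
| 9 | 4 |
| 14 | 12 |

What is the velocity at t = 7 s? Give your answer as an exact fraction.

On 6–9 s the graph is linear from 3 to 4 m/s: v(7) = 3 + (4 − 3)·(7 − 6)/(9 − 6) = 10/3 m/s.

10/3 m/s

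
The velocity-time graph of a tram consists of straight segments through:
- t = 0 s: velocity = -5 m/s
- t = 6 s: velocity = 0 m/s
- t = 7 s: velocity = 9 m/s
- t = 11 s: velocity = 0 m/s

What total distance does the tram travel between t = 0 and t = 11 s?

Total distance travelled is ∫|v| dt — sum the magnitudes of each area piece.
0–6 s: |½(-5 + 0)(6)| = 15 m
6–7 s: |½(0 + 9)(1)| = 4.5 m
7–11 s: |½(9 + 0)(4)| = 18 m
Total distance = 37.5 m

37.5 m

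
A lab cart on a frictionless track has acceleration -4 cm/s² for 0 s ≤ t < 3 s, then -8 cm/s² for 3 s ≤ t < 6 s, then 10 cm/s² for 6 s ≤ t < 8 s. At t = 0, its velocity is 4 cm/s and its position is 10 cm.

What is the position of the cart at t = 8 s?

-100 cm

On each constant-a segment, Δv = aΔt and Δx = v₀Δt + ½aΔt²; chain segment to segment.
0–3 s: v starts 4 cm/s; Δx = 4·3 + ½·-4·3² = -6 cm; v ends -8 cm/s.
3–6 s: v starts -8 cm/s; Δx = -8·3 + ½·-8·3² = -60 cm; v ends -32 cm/s.
6–8 s: v starts -32 cm/s; Δx = -32·2 + ½·10·2² = -44 cm; v ends -12 cm/s.
x(8) = 10 + Σ Δx = -100 cm.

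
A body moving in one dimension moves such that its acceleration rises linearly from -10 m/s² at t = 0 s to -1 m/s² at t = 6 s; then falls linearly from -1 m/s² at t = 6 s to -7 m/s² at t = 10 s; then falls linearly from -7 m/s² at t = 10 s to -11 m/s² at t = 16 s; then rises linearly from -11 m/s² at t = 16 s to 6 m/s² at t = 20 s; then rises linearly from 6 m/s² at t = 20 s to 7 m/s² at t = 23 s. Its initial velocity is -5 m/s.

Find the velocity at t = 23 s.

Δv equals the area under the a-t graph; then v = v₀ + Δv.
0–6 s: ½(-10 + -1)(6) = -33 m/s
6–10 s: ½(-1 + -7)(4) = -16 m/s
10–16 s: ½(-7 + -11)(6) = -54 m/s
16–20 s: ½(-11 + 6)(4) = -10 m/s
20–23 s: ½(6 + 7)(3) = 19.5 m/s
Δv = -93.5 m/s, so v(23) = -5 + (-93.5) = -98.5 m/s.

-98.5 m/s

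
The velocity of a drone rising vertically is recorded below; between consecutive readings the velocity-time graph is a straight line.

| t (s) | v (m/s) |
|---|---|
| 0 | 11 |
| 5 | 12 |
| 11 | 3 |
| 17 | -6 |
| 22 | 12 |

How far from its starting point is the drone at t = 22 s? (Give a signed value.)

108.5 m

Displacement is the signed area under the v-t curve.
0–5 s: ½(11 + 12)(5) = 57.5 m
5–11 s: ½(12 + 3)(6) = 45 m
11–17 s: ½(3 + -6)(6) = -9 m
17–22 s: ½(-6 + 12)(5) = 15 m
Net displacement = 108.5 m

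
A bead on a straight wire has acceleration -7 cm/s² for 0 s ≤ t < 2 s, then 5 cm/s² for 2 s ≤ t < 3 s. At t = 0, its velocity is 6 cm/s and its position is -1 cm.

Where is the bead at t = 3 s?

-8.5 cm

On each constant-a segment, Δv = aΔt and Δx = v₀Δt + ½aΔt²; chain segment to segment.
0–2 s: v starts 6 cm/s; Δx = 6·2 + ½·-7·2² = -2 cm; v ends -8 cm/s.
2–3 s: v starts -8 cm/s; Δx = -8·1 + ½·5·1² = -5.5 cm; v ends -3 cm/s.
x(3) = -1 + Σ Δx = -8.5 cm.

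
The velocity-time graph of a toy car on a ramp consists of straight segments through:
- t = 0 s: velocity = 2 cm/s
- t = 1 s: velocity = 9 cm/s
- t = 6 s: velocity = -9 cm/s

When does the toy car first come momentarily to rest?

t = 3.5 s

v changes sign on 1–6 s (from 9 to -9); the graph is linear there, so v = 0 at t = 1 + (-9)·(6 − 1)/(-9 − 9) = 3.5 s.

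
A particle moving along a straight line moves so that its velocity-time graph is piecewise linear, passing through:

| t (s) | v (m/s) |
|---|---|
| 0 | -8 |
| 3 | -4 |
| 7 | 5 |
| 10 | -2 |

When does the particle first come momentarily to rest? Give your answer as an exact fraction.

v changes sign on 3–7 s (from -4 to 5); the graph is linear there, so v = 0 at t = 3 + (4)·(7 − 3)/(5 − -4) = 43/9 s.

t = 43/9 s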